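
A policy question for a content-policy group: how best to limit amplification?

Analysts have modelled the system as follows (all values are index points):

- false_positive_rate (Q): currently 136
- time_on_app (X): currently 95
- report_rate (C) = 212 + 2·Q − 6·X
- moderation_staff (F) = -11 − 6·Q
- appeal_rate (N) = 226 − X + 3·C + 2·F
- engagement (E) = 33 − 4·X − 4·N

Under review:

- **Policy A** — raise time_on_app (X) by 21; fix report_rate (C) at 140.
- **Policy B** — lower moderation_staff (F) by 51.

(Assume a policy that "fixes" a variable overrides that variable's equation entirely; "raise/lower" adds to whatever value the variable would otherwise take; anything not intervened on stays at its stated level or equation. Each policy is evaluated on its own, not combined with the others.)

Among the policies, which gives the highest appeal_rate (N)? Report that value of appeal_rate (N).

Policy A (X + 21, C := 140):
  Q = 136
  X = 95 + 21 = 116
  C = 140
  F = -11 − 6·136 = -827
  N = 226 − 116 + 3·140 + 2·(-827) = -1124
Policy B (F − 51):
  Q = 136
  X = 95
  C = 212 + 2·136 − 6·95 = -86
  F = -11 − 6·136 (−51 from intervention) = -878
  N = 226 − 95 + 3·(-86) + 2·(-878) = -1883
Comparing — Policy A: N=-1124, Policy B: N=-1883. Highest is -1124 (Policy A).

-1124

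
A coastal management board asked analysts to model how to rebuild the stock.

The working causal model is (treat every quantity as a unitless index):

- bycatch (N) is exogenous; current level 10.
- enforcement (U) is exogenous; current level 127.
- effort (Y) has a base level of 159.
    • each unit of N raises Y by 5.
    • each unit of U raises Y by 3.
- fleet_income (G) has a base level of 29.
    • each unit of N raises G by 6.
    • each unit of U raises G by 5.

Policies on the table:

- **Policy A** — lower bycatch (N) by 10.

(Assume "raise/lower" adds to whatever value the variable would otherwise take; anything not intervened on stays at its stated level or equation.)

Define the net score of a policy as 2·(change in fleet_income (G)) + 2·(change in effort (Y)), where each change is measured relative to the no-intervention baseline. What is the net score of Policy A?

-220

Baseline:
  N = 10
  U = 127
  Y = 159 + 5·10 + 3·127 = 590
  G = 29 + 6·10 + 5·127 = 724
Policy A (N − 10):
  N = 10 − 10 = 0
  U = 127
  Y = 159 + 5·0 + 3·127 = 540
  G = 29 + 6·0 + 5·127 = 664
ΔG = 664 − 724 = -60; ΔY = 540 − 590 = -50
Score = 2·(-60) + 2·(-50) = -220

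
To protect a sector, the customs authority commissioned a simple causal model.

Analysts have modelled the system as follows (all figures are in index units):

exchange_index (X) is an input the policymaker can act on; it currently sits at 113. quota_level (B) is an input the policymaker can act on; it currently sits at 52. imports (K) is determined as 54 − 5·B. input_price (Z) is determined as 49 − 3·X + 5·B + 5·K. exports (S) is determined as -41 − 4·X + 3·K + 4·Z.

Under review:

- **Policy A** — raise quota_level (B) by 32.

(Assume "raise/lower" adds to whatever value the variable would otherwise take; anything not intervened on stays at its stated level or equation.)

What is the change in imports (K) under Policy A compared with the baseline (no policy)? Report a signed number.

Baseline:
  B = 52
  K = 54 − 5·52 = -206
Policy A (B + 32):
  B = 52 + 32 = 84
  K = 54 − 5·84 = -366
Change in K: -366 − (-206) = -160

-160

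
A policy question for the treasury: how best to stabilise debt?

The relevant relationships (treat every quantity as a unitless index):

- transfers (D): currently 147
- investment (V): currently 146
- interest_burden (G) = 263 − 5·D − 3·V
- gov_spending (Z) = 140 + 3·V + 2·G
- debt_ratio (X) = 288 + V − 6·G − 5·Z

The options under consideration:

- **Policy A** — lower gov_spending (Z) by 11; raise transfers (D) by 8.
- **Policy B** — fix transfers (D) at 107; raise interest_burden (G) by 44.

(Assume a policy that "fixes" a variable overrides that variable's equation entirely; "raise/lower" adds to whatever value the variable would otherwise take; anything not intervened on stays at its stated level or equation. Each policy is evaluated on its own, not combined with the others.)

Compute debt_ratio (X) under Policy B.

8200

Policy B (D := 107, G + 44):
  D = 107
  V = 146
  G = 263 − 5·107 − 3·146 (+44 from intervention) = -666
  Z = 140 + 3·146 + 2·(-666) = -754
  X = 288 + 146 − 6·(-666) − 5·(-754) = 8200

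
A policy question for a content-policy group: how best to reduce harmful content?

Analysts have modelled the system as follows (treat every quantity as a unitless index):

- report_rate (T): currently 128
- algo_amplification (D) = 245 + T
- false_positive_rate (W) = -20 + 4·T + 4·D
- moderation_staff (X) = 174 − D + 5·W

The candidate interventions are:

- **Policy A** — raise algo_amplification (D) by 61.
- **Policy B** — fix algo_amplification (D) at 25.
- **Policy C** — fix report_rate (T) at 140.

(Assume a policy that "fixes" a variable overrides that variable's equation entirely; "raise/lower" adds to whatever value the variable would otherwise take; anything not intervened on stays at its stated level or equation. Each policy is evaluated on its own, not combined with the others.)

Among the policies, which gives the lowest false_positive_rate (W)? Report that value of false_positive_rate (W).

Policy A (D + 61):
  T = 128
  D = 245 + 128 (+61 from intervention) = 434
  W = -20 + 4·128 + 4·434 = 2228
Policy B (D := 25):
  T = 128
  D = 25
  W = -20 + 4·128 + 4·25 = 592
Policy C (T := 140):
  T = 140
  D = 245 + 140 = 385
  W = -20 + 4·140 + 4·385 = 2080
Comparing — Policy A: W=2228, Policy B: W=592, Policy C: W=2080. Lowest is 592 (Policy B).

592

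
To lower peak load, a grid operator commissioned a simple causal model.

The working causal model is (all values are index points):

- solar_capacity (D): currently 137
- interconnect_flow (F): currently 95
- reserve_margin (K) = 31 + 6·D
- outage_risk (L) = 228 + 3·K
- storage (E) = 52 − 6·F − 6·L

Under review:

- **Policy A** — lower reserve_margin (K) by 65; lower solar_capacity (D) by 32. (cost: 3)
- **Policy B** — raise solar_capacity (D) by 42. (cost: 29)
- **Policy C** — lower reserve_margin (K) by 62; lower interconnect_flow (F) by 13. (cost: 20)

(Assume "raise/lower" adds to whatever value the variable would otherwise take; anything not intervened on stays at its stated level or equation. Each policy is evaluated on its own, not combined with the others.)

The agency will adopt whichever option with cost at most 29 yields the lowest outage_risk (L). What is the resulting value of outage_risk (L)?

2016

Policy A (K − 65, D − 32):
  D = 137 − 32 = 105
  K = 31 + 6·105 (−65 from intervention) = 596
  L = 228 + 3·596 = 2016
Policy B (D + 42):
  D = 137 + 42 = 179
  K = 31 + 6·179 = 1105
  L = 228 + 3·1105 = 3543
Policy C (K − 62, F − 13):
  D = 137
  K = 31 + 6·137 (−62 from intervention) = 791
  L = 228 + 3·791 = 2601
Comparing — Policy A: L=2016, Policy B: L=3543, Policy C: L=2601. Lowest is 2016 (Policy A).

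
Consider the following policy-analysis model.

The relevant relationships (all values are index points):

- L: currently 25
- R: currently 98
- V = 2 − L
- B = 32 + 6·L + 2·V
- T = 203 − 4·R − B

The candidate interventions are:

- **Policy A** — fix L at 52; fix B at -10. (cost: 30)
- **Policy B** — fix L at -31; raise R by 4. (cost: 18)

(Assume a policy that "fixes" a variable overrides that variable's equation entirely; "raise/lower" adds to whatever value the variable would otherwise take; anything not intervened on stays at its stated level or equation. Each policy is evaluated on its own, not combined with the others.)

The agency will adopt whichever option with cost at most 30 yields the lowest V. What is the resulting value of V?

Policy A (L := 52, B := -10):
  L = 52
  V = 2 − 52 = -50
Policy B (L := -31, R + 4):
  L = -31
  V = 2 − (-31) = 33
Comparing — Policy A: V=-50, Policy B: V=33. Lowest is -50 (Policy A).

-50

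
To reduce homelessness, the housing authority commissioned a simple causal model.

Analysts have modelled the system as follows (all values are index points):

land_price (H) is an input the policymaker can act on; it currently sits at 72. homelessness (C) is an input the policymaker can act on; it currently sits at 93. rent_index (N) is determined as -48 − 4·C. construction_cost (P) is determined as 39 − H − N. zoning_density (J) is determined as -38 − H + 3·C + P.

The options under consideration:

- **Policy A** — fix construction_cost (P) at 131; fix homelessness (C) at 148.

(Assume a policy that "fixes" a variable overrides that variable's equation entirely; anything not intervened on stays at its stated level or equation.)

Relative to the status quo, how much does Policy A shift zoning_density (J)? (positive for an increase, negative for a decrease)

Baseline:
  H = 72
  C = 93
  N = -48 − 4·93 = -420
  P = 39 − 72 − (-420) = 387
  J = -38 − 72 + 3·93 + 387 = 556
Policy A (P := 131, C := 148):
  H = 72
  C = 148
  N = -48 − 4·148 = -640
  P = 131
  J = -38 − 72 + 3·148 + 131 = 465
Change in J: 465 − 556 = -91

-91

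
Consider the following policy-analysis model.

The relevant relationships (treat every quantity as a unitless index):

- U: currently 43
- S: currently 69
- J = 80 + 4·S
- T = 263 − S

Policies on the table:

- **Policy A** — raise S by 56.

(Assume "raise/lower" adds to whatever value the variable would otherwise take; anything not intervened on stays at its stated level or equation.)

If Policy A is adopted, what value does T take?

Policy A (S + 56):
  S = 69 + 56 = 125
  T = 263 − 125 = 138

138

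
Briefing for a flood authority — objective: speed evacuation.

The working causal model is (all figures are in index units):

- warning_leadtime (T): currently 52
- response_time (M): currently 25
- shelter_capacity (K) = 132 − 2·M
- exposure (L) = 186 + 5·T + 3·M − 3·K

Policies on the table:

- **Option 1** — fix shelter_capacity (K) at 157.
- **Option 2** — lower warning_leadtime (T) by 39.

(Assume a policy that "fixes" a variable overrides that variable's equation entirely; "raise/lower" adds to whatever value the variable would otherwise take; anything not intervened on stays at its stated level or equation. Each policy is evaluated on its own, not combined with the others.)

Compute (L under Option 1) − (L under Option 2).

-30

Option 1 (K := 157):
  T = 52
  M = 25
  K = 157
  L = 186 + 5·52 + 3·25 − 3·157 = 50
Option 2 (T − 39):
  T = 52 − 39 = 13
  M = 25
  K = 132 − 2·25 = 82
  L = 186 + 5·13 + 3·25 − 3·82 = 80
L: 50 − 80 = -30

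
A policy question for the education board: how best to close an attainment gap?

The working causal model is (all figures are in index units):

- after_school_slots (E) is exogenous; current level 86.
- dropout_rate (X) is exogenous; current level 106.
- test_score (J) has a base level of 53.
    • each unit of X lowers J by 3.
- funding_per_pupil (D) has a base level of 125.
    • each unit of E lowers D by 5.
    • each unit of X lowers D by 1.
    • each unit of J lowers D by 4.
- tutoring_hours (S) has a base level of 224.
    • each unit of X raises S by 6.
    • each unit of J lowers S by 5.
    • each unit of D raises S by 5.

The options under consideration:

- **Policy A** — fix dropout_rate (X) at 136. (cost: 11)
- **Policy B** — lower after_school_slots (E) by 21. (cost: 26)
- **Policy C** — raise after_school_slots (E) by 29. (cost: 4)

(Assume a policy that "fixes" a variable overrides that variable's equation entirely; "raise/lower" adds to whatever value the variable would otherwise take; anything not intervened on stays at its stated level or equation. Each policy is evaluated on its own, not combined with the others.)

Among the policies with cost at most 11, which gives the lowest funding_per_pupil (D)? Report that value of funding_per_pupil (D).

504

Policy A (X := 136):
  E = 86
  X = 136
  J = 53 − 3·136 = -355
  D = 125 − 5·86 − 136 − 4·(-355) = 979
Policy C (E + 29):
  E = 86 + 29 = 115
  X = 106
  J = 53 − 3·106 = -265
  D = 125 − 5·115 − 106 − 4·(-265) = 504
Comparing — Policy A: D=979, Policy C: D=504. Lowest is 504 (Policy C).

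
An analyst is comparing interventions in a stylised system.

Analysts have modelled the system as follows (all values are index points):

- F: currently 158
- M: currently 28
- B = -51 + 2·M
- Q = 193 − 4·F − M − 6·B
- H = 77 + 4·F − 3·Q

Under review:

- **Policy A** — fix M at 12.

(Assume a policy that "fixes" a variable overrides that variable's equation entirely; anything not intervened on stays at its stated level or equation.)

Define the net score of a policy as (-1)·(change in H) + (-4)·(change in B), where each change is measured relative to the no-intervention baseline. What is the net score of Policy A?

Baseline:
  F = 158
  M = 28
  B = -51 + 2·28 = 5
  Q = 193 − 4·158 − 28 − 6·5 = -497
  H = 77 + 4·158 − 3·(-497) = 2200
Policy A (M := 12):
  F = 158
  M = 12
  B = -51 + 2·12 = -27
  Q = 193 − 4·158 − 12 − 6·(-27) = -289
  H = 77 + 4·158 − 3·(-289) = 1576
ΔH = 1576 − 2200 = -624; ΔB = -27 − 5 = -32
Score = (-1)·(-624) + (-4)·(-32) = 752

752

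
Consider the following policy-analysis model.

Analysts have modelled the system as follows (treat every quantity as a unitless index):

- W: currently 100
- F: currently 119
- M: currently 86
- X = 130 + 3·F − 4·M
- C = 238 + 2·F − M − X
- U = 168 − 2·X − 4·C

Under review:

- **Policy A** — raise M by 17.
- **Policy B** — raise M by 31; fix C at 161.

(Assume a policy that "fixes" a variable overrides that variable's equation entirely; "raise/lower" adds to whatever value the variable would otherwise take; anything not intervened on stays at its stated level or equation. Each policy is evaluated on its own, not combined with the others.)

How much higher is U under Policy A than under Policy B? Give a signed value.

-660

Policy A (M + 17):
  F = 119
  M = 86 + 17 = 103
  X = 130 + 3·119 − 4·103 = 75
  C = 238 + 2·119 − 103 − 75 = 298
  U = 168 − 2·75 − 4·298 = -1174
Policy B (M + 31, C := 161):
  F = 119
  M = 86 + 31 = 117
  X = 130 + 3·119 − 4·117 = 19
  C = 161
  U = 168 − 2·19 − 4·161 = -514
U: -1174 − (-514) = -660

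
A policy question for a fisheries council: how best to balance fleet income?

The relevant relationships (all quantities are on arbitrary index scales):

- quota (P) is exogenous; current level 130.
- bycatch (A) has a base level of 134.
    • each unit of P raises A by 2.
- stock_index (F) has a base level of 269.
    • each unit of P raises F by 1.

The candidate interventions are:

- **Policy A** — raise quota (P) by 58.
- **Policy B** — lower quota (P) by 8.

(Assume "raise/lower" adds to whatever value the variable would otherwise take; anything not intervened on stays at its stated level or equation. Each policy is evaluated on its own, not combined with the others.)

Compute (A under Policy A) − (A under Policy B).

Policy A (P + 58):
  P = 130 + 58 = 188
  A = 134 + 2·188 = 510
Policy B (P − 8):
  P = 130 − 8 = 122
  A = 134 + 2·122 = 378
A: 510 − 378 = 132

132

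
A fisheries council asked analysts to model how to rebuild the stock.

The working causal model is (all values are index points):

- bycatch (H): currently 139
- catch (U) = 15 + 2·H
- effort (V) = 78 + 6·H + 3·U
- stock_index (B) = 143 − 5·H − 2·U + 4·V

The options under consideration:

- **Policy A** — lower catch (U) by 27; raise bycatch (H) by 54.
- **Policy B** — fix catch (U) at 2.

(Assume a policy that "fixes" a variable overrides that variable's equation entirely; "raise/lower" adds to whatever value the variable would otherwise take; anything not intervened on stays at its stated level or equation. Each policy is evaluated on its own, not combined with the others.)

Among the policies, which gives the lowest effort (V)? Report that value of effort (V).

918

Policy A (U − 27, H + 54):
  H = 139 + 54 = 193
  U = 15 + 2·193 (−27 from intervention) = 374
  V = 78 + 6·193 + 3·374 = 2358
Policy B (U := 2):
  H = 139
  U = 2
  V = 78 + 6·139 + 3·2 = 918
Comparing — Policy A: V=2358, Policy B: V=918. Lowest is 918 (Policy B).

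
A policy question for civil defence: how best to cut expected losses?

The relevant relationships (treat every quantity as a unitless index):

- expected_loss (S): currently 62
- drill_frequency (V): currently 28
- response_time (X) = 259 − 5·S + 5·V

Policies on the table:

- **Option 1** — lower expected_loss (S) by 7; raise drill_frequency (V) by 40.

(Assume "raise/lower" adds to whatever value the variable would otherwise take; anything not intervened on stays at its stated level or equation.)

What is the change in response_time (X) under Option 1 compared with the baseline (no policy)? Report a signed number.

Baseline:
  S = 62
  V = 28
  X = 259 − 5·62 + 5·28 = 89
Option 1 (S − 7, V + 40):
  S = 62 − 7 = 55
  V = 28 + 40 = 68
  X = 259 − 5·55 + 5·68 = 324
Change in X: 324 − 89 = 235

235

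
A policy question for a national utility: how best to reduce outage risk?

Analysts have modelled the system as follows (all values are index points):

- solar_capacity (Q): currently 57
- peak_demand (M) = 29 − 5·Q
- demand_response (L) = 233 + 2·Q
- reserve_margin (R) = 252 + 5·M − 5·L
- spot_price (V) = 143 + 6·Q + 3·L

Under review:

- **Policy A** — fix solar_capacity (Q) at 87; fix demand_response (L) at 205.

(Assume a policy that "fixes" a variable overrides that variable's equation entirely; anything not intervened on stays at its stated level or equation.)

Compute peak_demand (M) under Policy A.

Policy A (Q := 87, L := 205):
  Q = 87
  M = 29 − 5·87 = -406

-406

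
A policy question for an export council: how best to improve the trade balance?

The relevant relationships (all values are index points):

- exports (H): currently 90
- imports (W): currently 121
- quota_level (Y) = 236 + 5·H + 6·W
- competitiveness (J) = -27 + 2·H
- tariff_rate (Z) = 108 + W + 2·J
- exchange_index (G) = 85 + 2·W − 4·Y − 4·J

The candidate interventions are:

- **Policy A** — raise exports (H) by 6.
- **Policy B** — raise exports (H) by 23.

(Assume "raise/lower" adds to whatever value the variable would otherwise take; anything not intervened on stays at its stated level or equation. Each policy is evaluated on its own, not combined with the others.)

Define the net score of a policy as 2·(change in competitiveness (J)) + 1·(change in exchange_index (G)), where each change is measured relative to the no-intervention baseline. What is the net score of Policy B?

Baseline:
  H = 90
  W = 121
  Y = 236 + 5·90 + 6·121 = 1412
  J = -27 + 2·90 = 153
  G = 85 + 2·121 − 4·1412 − 4·153 = -5933
Policy B (H + 23):
  H = 90 + 23 = 113
  W = 121
  Y = 236 + 5·113 + 6·121 = 1527
  J = -27 + 2·113 = 199
  G = 85 + 2·121 − 4·1527 − 4·199 = -6577
ΔJ = 199 − 153 = 46; ΔG = -6577 − (-5933) = -644
Score = 2·46 + 1·(-644) = -552

-552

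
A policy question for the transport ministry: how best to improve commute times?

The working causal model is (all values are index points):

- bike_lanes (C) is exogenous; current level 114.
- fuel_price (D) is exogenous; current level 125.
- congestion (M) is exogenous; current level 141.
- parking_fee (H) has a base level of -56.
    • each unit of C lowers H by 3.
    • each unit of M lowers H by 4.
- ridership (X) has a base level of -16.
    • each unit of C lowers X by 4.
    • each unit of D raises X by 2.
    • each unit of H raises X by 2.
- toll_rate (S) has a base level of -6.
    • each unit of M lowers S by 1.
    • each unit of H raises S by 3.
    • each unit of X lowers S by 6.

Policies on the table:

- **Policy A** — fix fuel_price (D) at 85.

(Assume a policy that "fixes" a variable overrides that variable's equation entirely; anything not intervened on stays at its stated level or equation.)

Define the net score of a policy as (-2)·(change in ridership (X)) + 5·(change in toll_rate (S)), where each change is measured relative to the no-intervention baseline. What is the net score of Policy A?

2560

Baseline:
  C = 114
  D = 125
  M = 141
  H = -56 − 3·114 − 4·141 = -962
  X = -16 − 4·114 + 2·125 + 2·(-962) = -2146
  S = -6 − 141 + 3·(-962) − 6·(-2146) = 9843
Policy A (D := 85):
  C = 114
  D = 85
  M = 141
  H = -56 − 3·114 − 4·141 = -962
  X = -16 − 4·114 + 2·85 + 2·(-962) = -2226
  S = -6 − 141 + 3·(-962) − 6·(-2226) = 10323
ΔX = -2226 − (-2146) = -80; ΔS = 10323 − 9843 = 480
Score = (-2)·(-80) + 5·480 = 2560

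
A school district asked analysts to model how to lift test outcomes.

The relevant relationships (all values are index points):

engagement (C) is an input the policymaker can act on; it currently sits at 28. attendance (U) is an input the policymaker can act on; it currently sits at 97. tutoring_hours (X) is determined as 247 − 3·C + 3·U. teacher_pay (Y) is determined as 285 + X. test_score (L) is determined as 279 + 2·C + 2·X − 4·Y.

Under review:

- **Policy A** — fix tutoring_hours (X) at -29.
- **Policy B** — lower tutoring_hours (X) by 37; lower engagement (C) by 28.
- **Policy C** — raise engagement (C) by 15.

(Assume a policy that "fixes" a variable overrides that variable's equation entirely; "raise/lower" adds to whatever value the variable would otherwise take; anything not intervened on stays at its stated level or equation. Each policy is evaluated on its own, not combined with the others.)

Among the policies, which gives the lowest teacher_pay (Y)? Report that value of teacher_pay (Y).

Policy A (X := -29):
  C = 28
  U = 97
  X = -29
  Y = 285 + (-29) = 256
Policy B (X − 37, C − 28):
  C = 28 − 28 = 0
  U = 97
  X = 247 − 3·0 + 3·97 (−37 from intervention) = 501
  Y = 285 + 501 = 786
Policy C (C + 15):
  C = 28 + 15 = 43
  U = 97
  X = 247 − 3·43 + 3·97 = 409
  Y = 285 + 409 = 694
Comparing — Policy A: Y=256, Policy B: Y=786, Policy C: Y=694. Lowest is 256 (Policy A).

256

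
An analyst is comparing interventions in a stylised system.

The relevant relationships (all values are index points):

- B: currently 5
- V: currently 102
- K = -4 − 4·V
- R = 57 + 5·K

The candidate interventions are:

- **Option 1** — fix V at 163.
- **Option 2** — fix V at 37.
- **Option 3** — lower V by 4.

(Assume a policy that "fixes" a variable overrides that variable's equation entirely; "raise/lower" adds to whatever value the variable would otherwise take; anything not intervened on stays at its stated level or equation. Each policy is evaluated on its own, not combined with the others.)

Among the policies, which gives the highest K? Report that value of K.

Option 1 (V := 163):
  V = 163
  K = -4 − 4·163 = -656
Option 2 (V := 37):
  V = 37
  K = -4 − 4·37 = -152
Option 3 (V − 4):
  V = 102 − 4 = 98
  K = -4 − 4·98 = -396
Comparing — Option 1: K=-656, Option 2: K=-152, Option 3: K=-396. Highest is -152 (Option 2).

-152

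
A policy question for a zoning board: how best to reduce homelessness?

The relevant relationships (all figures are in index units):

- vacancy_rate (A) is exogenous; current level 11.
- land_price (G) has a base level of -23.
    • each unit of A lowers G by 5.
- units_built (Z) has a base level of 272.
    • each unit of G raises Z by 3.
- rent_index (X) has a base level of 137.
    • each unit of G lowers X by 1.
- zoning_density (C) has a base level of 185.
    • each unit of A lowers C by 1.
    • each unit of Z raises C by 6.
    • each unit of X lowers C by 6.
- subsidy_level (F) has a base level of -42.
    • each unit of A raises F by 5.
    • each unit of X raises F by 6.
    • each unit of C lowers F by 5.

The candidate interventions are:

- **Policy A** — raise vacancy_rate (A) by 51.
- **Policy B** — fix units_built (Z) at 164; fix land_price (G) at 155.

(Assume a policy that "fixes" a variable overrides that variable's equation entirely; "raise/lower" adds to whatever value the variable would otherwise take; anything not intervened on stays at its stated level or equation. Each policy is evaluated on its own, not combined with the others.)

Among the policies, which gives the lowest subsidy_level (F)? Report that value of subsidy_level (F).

-6425

Policy A (A + 51):
  A = 11 + 51 = 62
  G = -23 − 5·62 = -333
  Z = 272 + 3·(-333) = -727
  X = 137 − (-333) = 470
  C = 185 − 62 + 6·(-727) − 6·470 = -7059
  F = -42 + 5·62 + 6·470 − 5·(-7059) = 38383
Policy B (Z := 164, G := 155):
  A = 11
  G = 155
  Z = 164
  X = 137 − 155 = -18
  C = 185 − 11 + 6·164 − 6·(-18) = 1266
  F = -42 + 5·11 + 6·(-18) − 5·1266 = -6425
Comparing — Policy A: F=38383, Policy B: F=-6425. Lowest is -6425 (Policy B).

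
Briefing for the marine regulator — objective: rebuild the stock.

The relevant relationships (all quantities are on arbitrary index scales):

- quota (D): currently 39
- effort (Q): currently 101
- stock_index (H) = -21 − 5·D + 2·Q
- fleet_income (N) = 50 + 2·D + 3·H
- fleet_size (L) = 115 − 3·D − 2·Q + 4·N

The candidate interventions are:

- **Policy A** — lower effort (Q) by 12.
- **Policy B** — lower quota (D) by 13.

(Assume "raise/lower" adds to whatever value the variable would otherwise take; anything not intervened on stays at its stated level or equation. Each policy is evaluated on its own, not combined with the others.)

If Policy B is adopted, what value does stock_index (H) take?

51

Policy B (D − 13):
  D = 39 − 13 = 26
  Q = 101
  H = -21 − 5·26 + 2·101 = 51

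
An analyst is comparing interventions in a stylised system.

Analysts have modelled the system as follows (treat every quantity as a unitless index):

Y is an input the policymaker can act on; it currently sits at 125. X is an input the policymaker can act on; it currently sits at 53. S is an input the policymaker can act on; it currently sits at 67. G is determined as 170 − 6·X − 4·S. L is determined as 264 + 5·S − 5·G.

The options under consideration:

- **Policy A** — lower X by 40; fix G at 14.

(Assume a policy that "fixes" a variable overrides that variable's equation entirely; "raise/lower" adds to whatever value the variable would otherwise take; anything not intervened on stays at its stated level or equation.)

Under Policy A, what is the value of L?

Policy A (X − 40, G := 14):
  X = 53 − 40 = 13
  S = 67
  G = 14
  L = 264 + 5·67 − 5·14 = 529

529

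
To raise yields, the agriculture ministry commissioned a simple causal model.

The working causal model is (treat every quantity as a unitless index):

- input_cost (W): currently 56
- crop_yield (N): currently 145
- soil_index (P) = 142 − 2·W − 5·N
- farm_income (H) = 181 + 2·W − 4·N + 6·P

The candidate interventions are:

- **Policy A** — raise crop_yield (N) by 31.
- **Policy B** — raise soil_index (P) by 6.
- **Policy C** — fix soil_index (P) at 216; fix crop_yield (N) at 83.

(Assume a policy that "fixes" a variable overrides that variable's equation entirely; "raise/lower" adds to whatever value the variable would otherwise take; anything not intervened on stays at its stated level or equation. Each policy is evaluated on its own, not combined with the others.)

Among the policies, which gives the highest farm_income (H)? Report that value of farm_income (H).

1257

Policy A (N + 31):
  W = 56
  N = 145 + 31 = 176
  P = 142 − 2·56 − 5·176 = -850
  H = 181 + 2·56 − 4·176 + 6·(-850) = -5511
Policy B (P + 6):
  W = 56
  N = 145
  P = 142 − 2·56 − 5·145 (+6 from intervention) = -689
  H = 181 + 2·56 − 4·145 + 6·(-689) = -4421
Policy C (P := 216, N := 83):
  W = 56
  N = 83
  P = 216
  H = 181 + 2·56 − 4·83 + 6·216 = 1257
Comparing — Policy A: H=-5511, Policy B: H=-4421, Policy C: H=1257. Highest is 1257 (Policy C).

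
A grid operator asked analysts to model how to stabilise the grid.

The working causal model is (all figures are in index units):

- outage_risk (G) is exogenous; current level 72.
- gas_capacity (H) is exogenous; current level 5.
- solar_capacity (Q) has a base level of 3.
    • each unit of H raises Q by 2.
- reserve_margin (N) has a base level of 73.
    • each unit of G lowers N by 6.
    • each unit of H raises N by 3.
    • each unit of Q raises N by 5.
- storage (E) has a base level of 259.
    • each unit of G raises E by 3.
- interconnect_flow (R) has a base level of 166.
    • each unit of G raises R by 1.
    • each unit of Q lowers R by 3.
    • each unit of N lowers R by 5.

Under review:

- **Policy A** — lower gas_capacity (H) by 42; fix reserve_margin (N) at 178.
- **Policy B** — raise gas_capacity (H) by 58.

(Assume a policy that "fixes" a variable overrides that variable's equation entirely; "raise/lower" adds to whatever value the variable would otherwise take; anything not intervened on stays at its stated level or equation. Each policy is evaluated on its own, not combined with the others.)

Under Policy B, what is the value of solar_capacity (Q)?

129

Policy B (H + 58):
  H = 5 + 58 = 63
  Q = 3 + 2·63 = 129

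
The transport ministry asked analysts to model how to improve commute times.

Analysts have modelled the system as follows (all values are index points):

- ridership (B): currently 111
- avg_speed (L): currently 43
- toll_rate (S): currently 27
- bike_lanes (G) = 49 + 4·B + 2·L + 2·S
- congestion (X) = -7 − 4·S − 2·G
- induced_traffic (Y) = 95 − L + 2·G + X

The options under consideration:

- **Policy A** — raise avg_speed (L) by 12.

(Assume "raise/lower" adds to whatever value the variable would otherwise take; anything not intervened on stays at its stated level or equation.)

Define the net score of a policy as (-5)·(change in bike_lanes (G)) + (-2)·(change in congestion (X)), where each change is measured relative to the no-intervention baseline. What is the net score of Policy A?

Baseline:
  B = 111
  L = 43
  S = 27
  G = 49 + 4·111 + 2·43 + 2·27 = 633
  X = -7 − 4·27 − 2·633 = -1381
Policy A (L + 12):
  B = 111
  L = 43 + 12 = 55
  S = 27
  G = 49 + 4·111 + 2·55 + 2·27 = 657
  X = -7 − 4·27 − 2·657 = -1429
ΔG = 657 − 633 = 24; ΔX = -1429 − (-1381) = -48
Score = (-5)·24 + (-2)·(-48) = -24

-24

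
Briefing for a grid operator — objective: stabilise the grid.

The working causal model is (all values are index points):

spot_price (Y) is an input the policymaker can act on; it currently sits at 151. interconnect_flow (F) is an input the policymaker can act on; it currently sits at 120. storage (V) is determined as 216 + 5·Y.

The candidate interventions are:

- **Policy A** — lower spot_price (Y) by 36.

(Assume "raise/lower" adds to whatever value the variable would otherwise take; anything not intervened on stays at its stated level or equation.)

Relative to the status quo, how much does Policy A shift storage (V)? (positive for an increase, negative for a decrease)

Baseline:
  Y = 151
  V = 216 + 5·151 = 971
Policy A (Y − 36):
  Y = 151 − 36 = 115
  V = 216 + 5·115 = 791
Change in V: 791 − 971 = -180

-180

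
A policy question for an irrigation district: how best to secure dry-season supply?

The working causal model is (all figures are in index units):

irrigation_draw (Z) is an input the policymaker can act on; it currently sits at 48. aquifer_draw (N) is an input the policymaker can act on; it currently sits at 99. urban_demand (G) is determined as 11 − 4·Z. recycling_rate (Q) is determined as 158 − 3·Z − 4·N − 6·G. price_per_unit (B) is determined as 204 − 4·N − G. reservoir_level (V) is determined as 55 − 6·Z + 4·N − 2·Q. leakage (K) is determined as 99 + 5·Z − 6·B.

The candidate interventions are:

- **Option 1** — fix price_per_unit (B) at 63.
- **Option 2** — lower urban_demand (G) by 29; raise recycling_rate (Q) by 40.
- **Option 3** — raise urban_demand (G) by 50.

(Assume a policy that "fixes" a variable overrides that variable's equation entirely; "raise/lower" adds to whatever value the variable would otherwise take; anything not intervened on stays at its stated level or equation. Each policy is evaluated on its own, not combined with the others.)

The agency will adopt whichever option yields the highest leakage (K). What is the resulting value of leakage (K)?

Option 1 (B := 63):
  Z = 48
  N = 99
  G = 11 − 4·48 = -181
  B = 63
  K = 99 + 5·48 − 6·63 = -39
Option 2 (G − 29, Q + 40):
  Z = 48
  N = 99
  G = 11 − 4·48 (−29 from intervention) = -210
  B = 204 − 4·99 − (-210) = 18
  K = 99 + 5·48 − 6·18 = 231
Option 3 (G + 50):
  Z = 48
  N = 99
  G = 11 − 4·48 (+50 from intervention) = -131
  B = 204 − 4·99 − (-131) = -61
  K = 99 + 5·48 − 6·(-61) = 705
Comparing — Option 1: K=-39, Option 2: K=231, Option 3: K=705. Highest is 705 (Option 3).

705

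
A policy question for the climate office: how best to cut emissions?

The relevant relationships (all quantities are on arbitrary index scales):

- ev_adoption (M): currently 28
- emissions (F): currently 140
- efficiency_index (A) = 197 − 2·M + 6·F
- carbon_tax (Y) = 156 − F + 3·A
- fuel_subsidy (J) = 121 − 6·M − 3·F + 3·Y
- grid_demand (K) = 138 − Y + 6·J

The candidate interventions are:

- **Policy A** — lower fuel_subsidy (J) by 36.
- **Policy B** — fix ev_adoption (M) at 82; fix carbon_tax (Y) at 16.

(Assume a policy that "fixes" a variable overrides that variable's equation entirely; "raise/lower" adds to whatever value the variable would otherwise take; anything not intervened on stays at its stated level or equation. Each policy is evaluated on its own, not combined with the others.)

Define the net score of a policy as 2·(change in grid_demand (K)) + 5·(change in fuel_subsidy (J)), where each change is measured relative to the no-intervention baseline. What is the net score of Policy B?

-149715

Baseline:
  M = 28
  F = 140
  A = 197 − 2·28 + 6·140 = 981
  Y = 156 − 140 + 3·981 = 2959
  J = 121 − 6·28 − 3·140 + 3·2959 = 8410
  K = 138 − 2959 + 6·8410 = 47639
Policy B (M := 82, Y := 16):
  M = 82
  F = 140
  A = 197 − 2·82 + 6·140 = 873
  Y = 16
  J = 121 − 6·82 − 3·140 + 3·16 = -743
  K = 138 − 16 + 6·(-743) = -4336
ΔK = -4336 − 47639 = -51975; ΔJ = -743 − 8410 = -9153
Score = 2·(-51975) + 5·(-9153) = -149715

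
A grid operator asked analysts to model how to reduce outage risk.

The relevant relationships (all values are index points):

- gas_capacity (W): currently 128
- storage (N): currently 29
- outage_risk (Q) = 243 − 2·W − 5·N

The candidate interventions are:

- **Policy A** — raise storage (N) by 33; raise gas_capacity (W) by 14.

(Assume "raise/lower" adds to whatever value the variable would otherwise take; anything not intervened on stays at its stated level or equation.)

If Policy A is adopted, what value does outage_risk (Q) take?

-351

Policy A (N + 33, W + 14):
  W = 128 + 14 = 142
  N = 29 + 33 = 62
  Q = 243 − 2·142 − 5·62 = -351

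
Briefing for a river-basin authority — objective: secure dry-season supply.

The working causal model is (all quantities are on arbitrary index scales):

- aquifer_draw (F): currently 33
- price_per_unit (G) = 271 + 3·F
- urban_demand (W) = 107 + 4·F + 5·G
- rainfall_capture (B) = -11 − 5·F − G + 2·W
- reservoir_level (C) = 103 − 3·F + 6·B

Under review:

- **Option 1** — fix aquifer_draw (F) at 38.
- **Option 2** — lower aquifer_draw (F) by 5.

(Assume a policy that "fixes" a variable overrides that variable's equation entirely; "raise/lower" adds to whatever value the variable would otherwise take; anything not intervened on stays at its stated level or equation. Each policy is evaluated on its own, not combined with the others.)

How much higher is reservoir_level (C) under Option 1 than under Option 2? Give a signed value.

1770

Option 1 (F := 38):
  F = 38
  G = 271 + 3·38 = 385
  W = 107 + 4·38 + 5·385 = 2184
  B = -11 − 5·38 − 385 + 2·2184 = 3782
  C = 103 − 3·38 + 6·3782 = 22681
Option 2 (F − 5):
  F = 33 − 5 = 28
  G = 271 + 3·28 = 355
  W = 107 + 4·28 + 5·355 = 1994
  B = -11 − 5·28 − 355 + 2·1994 = 3482
  C = 103 − 3·28 + 6·3482 = 20911
C: 22681 − 20911 = 1770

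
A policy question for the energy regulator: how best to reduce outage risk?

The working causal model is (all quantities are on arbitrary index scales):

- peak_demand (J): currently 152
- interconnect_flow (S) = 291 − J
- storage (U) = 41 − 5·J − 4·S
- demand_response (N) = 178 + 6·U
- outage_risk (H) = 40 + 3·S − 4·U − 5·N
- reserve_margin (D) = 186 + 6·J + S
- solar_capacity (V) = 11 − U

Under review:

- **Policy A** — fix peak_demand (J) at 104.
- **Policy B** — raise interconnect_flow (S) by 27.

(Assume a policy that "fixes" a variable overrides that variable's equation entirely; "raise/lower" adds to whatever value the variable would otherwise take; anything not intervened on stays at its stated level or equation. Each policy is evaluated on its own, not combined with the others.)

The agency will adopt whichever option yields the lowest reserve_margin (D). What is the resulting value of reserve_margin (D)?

997

Policy A (J := 104):
  J = 104
  S = 291 − 104 = 187
  D = 186 + 6·104 + 187 = 997
Policy B (S + 27):
  J = 152
  S = 291 − 152 (+27 from intervention) = 166
  D = 186 + 6·152 + 166 = 1264
Comparing — Policy A: D=997, Policy B: D=1264. Lowest is 997 (Policy A).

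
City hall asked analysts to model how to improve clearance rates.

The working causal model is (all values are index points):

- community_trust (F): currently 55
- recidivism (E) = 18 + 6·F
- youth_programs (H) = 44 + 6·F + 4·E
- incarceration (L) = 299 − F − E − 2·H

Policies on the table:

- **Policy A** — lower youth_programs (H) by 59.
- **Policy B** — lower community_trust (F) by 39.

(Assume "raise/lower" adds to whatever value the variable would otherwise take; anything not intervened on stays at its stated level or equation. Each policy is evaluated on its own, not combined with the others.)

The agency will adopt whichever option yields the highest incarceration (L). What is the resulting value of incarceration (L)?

Policy A (H − 59):
  F = 55
  E = 18 + 6·55 = 348
  H = 44 + 6·55 + 4·348 (−59 from intervention) = 1707
  L = 299 − 55 − 348 − 2·1707 = -3518
Policy B (F − 39):
  F = 55 − 39 = 16
  E = 18 + 6·16 = 114
  H = 44 + 6·16 + 4·114 = 596
  L = 299 − 16 − 114 − 2·596 = -1023
Comparing — Policy A: L=-3518, Policy B: L=-1023. Highest is -1023 (Policy B).

-1023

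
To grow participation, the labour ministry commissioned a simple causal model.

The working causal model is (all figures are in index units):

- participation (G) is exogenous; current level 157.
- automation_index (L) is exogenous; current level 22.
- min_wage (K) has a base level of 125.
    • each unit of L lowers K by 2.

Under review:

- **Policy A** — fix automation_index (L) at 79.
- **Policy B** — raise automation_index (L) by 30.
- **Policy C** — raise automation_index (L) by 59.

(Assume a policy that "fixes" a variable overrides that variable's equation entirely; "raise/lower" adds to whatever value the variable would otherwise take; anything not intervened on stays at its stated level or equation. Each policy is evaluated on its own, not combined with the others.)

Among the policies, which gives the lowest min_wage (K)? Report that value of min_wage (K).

-37

Policy A (L := 79):
  L = 79
  K = 125 − 2·79 = -33
Policy B (L + 30):
  L = 22 + 30 = 52
  K = 125 − 2·52 = 21
Policy C (L + 59):
  L = 22 + 59 = 81
  K = 125 − 2·81 = -37
Comparing — Policy A: K=-33, Policy B: K=21, Policy C: K=-37. Lowest is -37 (Policy C).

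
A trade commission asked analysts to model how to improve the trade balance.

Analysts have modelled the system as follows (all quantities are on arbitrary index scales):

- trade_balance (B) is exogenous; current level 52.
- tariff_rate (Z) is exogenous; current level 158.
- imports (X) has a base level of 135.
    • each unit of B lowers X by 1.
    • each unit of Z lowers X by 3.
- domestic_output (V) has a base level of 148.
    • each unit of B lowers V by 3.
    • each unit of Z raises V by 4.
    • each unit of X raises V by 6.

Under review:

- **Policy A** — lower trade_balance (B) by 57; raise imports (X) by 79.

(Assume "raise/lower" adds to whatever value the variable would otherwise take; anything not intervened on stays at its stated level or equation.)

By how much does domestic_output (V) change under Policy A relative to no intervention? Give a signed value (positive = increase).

Baseline:
  B = 52
  Z = 158
  X = 135 − 52 − 3·158 = -391
  V = 148 − 3·52 + 4·158 + 6·(-391) = -1722
Policy A (B − 57, X + 79):
  B = 52 − 57 = -5
  Z = 158
  X = 135 − (-5) − 3·158 (+79 from intervention) = -255
  V = 148 − 3·(-5) + 4·158 + 6·(-255) = -735
Change in V: -735 − (-1722) = 987

987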